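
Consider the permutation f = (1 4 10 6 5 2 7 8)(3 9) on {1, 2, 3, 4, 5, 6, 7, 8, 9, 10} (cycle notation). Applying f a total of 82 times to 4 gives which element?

6

4 lies in the 8-cycle (1 4 10 6 5 2 7 8).
Since the cycle has length 8, f^82 acts on it the same as f^2 (82 mod 8 = 2).
Stepping 2 places around the cycle: 4 → 10 → 6.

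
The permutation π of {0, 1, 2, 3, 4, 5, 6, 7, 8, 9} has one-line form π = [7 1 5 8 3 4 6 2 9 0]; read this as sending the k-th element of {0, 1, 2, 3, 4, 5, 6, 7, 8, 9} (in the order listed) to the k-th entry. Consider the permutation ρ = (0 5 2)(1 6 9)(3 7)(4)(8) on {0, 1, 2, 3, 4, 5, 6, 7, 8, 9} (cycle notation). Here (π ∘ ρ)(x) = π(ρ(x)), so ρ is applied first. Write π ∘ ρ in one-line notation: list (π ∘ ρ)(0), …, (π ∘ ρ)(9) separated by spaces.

Chase each element through ρ then π: 0 → 5 → 4; 1 → 6 → 6; 2 → 0 → 7; 3 → 7 → 2; 4 → 4 → 3; 5 → 2 → 5; 6 → 9 → 0; 7 → 3 → 8; 8 → 8 → 9; 9 → 1 → 1.
Collecting the images, π ∘ ρ = [4 6 7 2 3 5 0 8 9 1].

4 6 7 2 3 5 0 8 9 1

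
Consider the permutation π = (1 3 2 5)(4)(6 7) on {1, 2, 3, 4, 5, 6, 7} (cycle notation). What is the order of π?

4

The disjoint cycles have lengths 4, 2, 1.
Since disjoint cycles commute, ord(π) = lcm(4, 2) = 4.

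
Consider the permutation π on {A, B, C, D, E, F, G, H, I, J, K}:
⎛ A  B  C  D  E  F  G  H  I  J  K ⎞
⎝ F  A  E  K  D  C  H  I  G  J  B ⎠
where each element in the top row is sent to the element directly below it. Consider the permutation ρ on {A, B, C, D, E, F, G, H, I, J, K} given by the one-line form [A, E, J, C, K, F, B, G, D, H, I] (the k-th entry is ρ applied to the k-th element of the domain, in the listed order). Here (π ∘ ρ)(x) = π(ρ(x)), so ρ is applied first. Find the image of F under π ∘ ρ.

C

First apply ρ: ρ(F) = F, then π(F) = C. Thus (π ∘ ρ)(F) = C.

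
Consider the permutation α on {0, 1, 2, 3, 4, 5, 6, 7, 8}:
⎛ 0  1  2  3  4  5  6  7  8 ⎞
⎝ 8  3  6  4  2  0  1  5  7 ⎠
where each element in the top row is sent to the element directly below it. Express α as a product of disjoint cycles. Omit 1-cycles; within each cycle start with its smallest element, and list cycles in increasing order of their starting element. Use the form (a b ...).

(0 8 7 5)(1 3 4 2 6)

From 0: 0 → 8 → 7 → 5 → 0, closing the cycle (0 8 7 5).
Continuing from each remaining unvisited element yields (0 8 7 5)(1 3 4 2 6).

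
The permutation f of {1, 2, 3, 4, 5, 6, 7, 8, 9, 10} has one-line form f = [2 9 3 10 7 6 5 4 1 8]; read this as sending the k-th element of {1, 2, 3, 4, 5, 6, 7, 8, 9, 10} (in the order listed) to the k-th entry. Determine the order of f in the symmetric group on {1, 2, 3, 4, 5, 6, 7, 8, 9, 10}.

Decomposing into disjoint cycles gives cycle lengths 3, 3, 2, 1, 1.
The order is lcm(3, 3, 2) = 6.

6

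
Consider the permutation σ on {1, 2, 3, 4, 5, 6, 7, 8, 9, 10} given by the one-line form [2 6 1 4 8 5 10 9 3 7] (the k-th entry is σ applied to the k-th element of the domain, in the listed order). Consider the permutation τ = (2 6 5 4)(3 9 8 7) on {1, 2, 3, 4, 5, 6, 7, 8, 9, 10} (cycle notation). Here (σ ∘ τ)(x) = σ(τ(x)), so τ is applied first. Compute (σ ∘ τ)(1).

2

τ(1) = 1, then σ(1) = 2; composing gives (σ ∘ τ)(1) = 2.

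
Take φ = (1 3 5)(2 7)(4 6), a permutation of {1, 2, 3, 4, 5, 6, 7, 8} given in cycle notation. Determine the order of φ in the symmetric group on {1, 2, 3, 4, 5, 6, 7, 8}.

The cycle type of φ is (3, 2, 2, 1).
The order is lcm(3, 2, 2) = 6.

6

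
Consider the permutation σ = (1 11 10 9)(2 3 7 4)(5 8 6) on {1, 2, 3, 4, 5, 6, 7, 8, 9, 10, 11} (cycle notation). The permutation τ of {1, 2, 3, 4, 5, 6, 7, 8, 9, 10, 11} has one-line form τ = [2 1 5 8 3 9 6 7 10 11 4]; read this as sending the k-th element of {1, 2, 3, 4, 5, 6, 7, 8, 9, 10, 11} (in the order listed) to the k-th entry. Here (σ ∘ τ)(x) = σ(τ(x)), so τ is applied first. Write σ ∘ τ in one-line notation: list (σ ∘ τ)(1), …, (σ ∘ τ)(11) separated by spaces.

(σ ∘ τ)(x) = σ(τ(x)). Computing each image: σ(τ(1)) = σ(2) = 3, σ(τ(2)) = σ(1) = 11, σ(τ(3)) = σ(5) = 8, σ(τ(4)) = σ(8) = 6, σ(τ(5)) = σ(3) = 7, σ(τ(6)) = σ(9) = 1, σ(τ(7)) = σ(6) = 5, σ(τ(8)) = σ(7) = 4, σ(τ(9)) = σ(10) = 9, σ(τ(10)) = σ(11) = 10, σ(τ(11)) = σ(4) = 2.
Hence σ ∘ τ = [3 11 8 6 7 1 5 4 9 10 2].

3 11 8 6 7 1 5 4 9 10 2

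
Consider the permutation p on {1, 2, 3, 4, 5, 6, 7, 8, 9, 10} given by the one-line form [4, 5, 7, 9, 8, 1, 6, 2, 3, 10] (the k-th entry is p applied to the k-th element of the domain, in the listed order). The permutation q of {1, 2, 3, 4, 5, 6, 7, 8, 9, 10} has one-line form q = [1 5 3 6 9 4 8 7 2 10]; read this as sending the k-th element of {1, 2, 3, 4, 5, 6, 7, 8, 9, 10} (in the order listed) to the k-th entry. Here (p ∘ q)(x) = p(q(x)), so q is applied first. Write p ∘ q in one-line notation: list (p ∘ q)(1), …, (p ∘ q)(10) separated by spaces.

4 8 7 1 3 9 2 6 5 10

Chase each element through q then p: 1 → 1 → 4; 2 → 5 → 8; 3 → 3 → 7; 4 → 6 → 1; 5 → 9 → 3; 6 → 4 → 9; 7 → 8 → 2; 8 → 7 → 6; 9 → 2 → 5; 10 → 10 → 10.
Collecting the images, p ∘ q = [4 8 7 1 3 9 2 6 5 10].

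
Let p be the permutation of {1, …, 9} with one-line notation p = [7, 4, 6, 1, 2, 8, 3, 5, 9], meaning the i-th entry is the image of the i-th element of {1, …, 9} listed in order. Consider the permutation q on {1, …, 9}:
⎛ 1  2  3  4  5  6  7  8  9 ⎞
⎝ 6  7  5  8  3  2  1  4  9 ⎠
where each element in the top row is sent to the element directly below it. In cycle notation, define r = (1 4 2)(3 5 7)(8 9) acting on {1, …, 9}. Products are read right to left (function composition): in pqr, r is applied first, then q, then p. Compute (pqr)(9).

Apply the permutations in order: r(9) = 8, then q(8) = 4, then p(4) = 1. So (pqr)(9) = 1.

1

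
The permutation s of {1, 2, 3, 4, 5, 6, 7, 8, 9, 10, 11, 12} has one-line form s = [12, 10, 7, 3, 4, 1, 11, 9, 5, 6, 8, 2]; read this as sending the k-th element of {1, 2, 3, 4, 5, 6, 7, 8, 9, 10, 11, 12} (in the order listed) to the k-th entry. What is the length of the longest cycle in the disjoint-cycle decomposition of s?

7

Decomposing into disjoint cycles gives (1 12 2 10 6)(3 7 11 8 9 5 4); the longest has length 7.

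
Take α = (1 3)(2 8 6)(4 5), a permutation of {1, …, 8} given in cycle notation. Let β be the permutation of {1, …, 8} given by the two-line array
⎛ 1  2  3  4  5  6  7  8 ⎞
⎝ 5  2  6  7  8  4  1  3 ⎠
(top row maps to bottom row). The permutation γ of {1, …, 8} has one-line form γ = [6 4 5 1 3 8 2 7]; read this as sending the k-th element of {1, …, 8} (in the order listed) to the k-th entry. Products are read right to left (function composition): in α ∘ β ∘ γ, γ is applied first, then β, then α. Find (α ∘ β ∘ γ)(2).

(α ∘ β ∘ γ)(2) = α(β(γ(2))). γ(2) = 4, then β(4) = 7, then α(7) = 7, so the result is 7.

7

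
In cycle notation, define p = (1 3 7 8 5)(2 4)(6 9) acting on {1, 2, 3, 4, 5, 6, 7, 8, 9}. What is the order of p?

10

The cycle type of p is (5, 2, 2).
The order is lcm(5, 2, 2) = 10.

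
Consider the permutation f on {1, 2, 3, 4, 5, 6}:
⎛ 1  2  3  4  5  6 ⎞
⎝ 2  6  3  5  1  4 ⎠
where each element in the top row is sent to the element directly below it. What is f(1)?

2

The entry below 1 in the array is 2, so f(1) = 2.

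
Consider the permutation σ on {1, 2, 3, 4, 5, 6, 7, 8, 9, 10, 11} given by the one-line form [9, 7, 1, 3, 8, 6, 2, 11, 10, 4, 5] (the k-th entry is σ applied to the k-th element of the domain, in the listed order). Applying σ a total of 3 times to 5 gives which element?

5

Tracing 5 → 8 → … returns to 5 after 3 steps, so 5 lies in a 3-cycle (5, 8, 11).
Powers repeat with period 3 on this cycle, and 3 mod 3 = 0, so σ^3(5) = σ^0(5).
So σ^3(5) = 5.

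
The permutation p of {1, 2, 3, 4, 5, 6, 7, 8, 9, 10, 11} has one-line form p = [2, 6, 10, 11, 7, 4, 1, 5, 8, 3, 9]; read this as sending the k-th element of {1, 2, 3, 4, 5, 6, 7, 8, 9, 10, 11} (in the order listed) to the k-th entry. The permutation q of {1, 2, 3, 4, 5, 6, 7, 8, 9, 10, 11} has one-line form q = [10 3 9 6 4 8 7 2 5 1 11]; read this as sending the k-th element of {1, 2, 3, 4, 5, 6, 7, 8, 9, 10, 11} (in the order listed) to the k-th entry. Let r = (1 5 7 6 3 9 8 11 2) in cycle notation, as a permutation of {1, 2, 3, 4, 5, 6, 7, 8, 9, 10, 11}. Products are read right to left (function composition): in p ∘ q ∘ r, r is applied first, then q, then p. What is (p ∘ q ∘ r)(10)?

2

Chase 10: r(10) = 10; q(10) = 1; p(1) = 2. Hence (p ∘ q ∘ r)(10) = 2.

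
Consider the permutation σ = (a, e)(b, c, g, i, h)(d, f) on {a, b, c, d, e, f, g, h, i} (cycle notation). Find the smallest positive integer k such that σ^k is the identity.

The cycle type of σ is (5, 2, 2).
The order is lcm(5, 2, 2) = 10.

10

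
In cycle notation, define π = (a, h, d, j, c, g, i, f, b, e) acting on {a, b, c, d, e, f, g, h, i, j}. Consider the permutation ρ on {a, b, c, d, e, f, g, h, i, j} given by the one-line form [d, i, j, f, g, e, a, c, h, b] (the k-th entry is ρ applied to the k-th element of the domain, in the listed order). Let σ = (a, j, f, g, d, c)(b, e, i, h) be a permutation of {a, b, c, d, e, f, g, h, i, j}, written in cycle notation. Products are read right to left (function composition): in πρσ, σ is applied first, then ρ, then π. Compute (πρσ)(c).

j

(πρσ)(c) = π(ρ(σ(c))). σ(c) = a, then ρ(a) = d, then π(d) = j, so the result is j.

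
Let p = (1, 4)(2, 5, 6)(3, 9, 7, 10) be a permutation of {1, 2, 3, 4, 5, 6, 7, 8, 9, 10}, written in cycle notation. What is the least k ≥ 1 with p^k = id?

The disjoint cycles have lengths 4, 3, 2, 1.
Since disjoint cycles commute, ord(p) = lcm(4, 3, 2) = 12.

12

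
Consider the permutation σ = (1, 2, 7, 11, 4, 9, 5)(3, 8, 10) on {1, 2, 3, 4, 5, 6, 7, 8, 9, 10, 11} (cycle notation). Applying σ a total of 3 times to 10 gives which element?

10

10 lies in the 3-cycle (3, 8, 10).
Since the cycle has length 3, σ^3 acts on it the same as σ^0 (3 mod 3 = 0).
So σ^3(10) = 10.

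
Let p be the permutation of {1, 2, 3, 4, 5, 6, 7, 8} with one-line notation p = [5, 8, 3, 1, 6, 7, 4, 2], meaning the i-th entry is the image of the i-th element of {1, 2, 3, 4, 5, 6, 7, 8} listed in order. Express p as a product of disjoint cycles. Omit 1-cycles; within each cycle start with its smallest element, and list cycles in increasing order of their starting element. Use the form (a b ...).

(1 5 6 7 4)(2 8)

Iterating p from 1 gives 1 → 5 → 6 → 7 → 4 → 1; that is the 5-cycle (1 5 6 7 4).
Continuing from each remaining unvisited element yields (1 5 6 7 4)(2 8).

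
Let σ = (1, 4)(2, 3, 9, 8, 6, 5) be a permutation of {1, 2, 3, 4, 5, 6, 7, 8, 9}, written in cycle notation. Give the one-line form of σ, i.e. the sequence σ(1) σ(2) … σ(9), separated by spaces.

Reading each image from the cycles: 1→4, 2→3, 3→9, 4→1, 5→2, 6→5, 7→7, 8→6, 9→8.
Listing these in domain order gives 4 3 9 1 2 5 7 6 8.

4 3 9 1 2 5 7 6 8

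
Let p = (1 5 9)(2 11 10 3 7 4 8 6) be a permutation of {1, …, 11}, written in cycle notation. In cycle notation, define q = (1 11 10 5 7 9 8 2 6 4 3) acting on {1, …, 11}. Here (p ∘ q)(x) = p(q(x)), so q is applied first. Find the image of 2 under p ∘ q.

First apply q: q(2) = 6, then p(6) = 2. Thus (p ∘ q)(2) = 2.

2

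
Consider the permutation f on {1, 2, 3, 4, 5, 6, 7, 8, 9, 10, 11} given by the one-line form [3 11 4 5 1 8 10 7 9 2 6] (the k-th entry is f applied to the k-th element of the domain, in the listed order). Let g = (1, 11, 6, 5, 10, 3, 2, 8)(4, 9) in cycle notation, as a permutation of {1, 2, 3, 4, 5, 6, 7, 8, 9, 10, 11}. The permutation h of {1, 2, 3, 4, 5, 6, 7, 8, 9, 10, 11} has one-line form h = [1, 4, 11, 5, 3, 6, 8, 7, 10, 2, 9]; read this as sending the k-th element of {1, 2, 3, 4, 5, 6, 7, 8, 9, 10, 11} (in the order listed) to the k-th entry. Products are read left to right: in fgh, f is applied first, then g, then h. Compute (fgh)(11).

Chase 11: f(11) = 6; g(6) = 5; h(5) = 3. Hence (fgh)(11) = 3.

3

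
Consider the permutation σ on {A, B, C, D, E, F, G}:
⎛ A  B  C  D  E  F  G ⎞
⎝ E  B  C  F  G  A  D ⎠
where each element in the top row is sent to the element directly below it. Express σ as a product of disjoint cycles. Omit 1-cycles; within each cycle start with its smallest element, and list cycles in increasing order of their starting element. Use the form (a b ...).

From A: A → E → G → D → F → A, closing the cycle (A E G D F).
Repeating from the next unused element and collecting all non-trivial cycles gives (A E G D F).

(A E G D F)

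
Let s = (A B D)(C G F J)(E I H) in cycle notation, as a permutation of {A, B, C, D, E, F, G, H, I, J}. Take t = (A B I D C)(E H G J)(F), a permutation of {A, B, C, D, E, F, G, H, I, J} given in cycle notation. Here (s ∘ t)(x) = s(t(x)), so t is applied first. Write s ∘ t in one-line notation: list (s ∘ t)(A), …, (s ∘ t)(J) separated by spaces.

D H B G E J C F A I

For each element, apply t then s: A → B → D; B → I → H; C → A → B; D → C → G; E → H → E; F → F → J; G → J → C; H → G → F; I → D → A; J → E → I.
So s ∘ t in one-line form is D H B G E J C F A I.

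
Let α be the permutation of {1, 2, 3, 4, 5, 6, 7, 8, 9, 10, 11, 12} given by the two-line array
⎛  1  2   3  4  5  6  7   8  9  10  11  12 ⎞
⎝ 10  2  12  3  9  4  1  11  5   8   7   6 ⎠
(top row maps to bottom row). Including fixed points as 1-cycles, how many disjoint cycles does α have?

4

The cycle decomposition is (1 10 8 11 7)(2)(3 12 6 4)(5 9), which has 4 cycles (counting 1-cycles).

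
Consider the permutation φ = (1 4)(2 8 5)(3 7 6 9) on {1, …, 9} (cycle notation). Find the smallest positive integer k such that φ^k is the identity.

12

The cycle type of φ is (4, 3, 2).
The order of φ is the least common multiple of its cycle lengths: lcm(4, 3, 2) = 12.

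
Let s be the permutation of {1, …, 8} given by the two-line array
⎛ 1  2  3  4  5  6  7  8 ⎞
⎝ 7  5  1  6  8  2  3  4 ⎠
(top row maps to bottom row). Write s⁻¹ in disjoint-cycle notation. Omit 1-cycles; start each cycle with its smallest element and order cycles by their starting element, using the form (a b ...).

The cycle decomposition of s is (1 7 3)(2 5 8 4 6).
The inverse reverses every cycle; in canonical form, s⁻¹ = (1 3 7)(2 6 4 8 5).

(1 3 7)(2 6 4 8 5)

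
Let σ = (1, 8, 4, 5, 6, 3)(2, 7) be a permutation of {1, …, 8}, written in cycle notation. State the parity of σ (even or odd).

even

The cycle lengths are 6, 2.
A cycle is odd iff its length is even; σ has 2 even-length cycles, so sgn(σ) = (−1)^2 and σ is even.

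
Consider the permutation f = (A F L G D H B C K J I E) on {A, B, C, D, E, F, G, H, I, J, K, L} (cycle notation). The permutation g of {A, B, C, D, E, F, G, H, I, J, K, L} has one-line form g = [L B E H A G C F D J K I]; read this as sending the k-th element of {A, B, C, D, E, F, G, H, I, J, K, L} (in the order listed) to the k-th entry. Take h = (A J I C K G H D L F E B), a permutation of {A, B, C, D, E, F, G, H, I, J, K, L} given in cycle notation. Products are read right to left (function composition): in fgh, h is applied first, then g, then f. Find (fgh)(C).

(fgh)(C) = f(g(h(C))). h(C) = K, then g(K) = K, then f(K) = J, so the result is J.

J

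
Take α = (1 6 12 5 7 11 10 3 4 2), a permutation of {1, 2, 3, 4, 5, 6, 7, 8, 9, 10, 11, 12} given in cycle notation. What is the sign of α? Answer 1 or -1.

The cycle lengths are 10, 1, 1.
A cycle of length ℓ contributes ℓ−1 transpositions, so α is a product of 9 transpositions — odd.

-1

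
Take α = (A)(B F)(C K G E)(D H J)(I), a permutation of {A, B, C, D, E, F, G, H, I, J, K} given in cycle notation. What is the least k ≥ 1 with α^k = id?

The cycle type of α is (4, 3, 2, 1, 1).
The order of α is the least common multiple of its cycle lengths: lcm(4, 3, 2) = 12.

12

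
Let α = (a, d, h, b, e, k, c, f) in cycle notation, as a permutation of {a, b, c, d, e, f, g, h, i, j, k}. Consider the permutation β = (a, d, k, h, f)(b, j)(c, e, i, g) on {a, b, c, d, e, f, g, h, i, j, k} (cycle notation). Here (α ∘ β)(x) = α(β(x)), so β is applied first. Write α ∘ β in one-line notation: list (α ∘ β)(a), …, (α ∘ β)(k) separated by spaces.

h j k c i d f a g e b

(α ∘ β)(x) = α(β(x)). Computing each image: α(β(a)) = α(d) = h, α(β(b)) = α(j) = j, α(β(c)) = α(e) = k, α(β(d)) = α(k) = c, α(β(e)) = α(i) = i, α(β(f)) = α(a) = d, α(β(g)) = α(c) = f, α(β(h)) = α(f) = a, α(β(i)) = α(g) = g, α(β(j)) = α(b) = e, α(β(k)) = α(h) = b.
Hence α ∘ β = [h j k c i d f a g e b].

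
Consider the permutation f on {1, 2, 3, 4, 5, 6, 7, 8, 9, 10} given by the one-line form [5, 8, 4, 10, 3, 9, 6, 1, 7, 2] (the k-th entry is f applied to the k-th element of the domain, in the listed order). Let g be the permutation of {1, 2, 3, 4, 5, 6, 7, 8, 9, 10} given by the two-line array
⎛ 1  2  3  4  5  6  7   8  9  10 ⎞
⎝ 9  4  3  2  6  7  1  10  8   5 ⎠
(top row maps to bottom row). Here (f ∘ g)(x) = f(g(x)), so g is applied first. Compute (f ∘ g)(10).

First apply g: g(10) = 5, then f(5) = 3. Thus (f ∘ g)(10) = 3.

3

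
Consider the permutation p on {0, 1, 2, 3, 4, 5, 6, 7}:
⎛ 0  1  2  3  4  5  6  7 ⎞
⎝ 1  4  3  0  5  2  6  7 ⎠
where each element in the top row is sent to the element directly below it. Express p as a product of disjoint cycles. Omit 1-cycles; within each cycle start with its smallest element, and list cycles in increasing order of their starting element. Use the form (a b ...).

From 0: 0 → 1 → 4 → 5 → 2 → 3 → 0, closing the cycle (0 1 4 5 2 3).
Repeating from the next unused element and collecting all non-trivial cycles gives (0 1 4 5 2 3).

(0 1 4 5 2 3)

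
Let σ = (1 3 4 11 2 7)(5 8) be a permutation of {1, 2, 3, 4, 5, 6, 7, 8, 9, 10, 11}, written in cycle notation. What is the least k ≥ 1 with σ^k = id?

The disjoint cycles have lengths 6, 2, 1, 1, 1.
The order is lcm(6, 2) = 6.

6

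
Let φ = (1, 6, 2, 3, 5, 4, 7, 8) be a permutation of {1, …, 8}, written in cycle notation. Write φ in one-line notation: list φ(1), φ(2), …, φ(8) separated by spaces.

Reading each image from the cycles: 1↦6, 2↦3, 3↦5, 4↦7, 5↦4, 6↦2, 7↦8, 8↦1.
Listing these in domain order gives 6 3 5 7 4 2 8 1.

6 3 5 7 4 2 8 1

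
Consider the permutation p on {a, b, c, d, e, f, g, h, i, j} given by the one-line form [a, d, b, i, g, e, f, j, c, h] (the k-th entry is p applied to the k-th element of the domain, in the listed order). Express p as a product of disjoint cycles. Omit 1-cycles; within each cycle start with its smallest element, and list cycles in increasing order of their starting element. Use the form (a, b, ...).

(b, d, i, c)(e, g, f)(h, j)

Iterating p from b gives b → d → i → c → b; that is the 4-cycle (b, d, i, c).
Continuing from each remaining unvisited element yields (b, d, i, c)(e, g, f)(h, j).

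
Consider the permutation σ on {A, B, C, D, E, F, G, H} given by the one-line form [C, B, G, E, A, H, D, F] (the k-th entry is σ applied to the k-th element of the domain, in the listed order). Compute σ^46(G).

Tracing G → D → … returns to G after 5 steps, so G lies in a 5-cycle (A, C, G, D, E).
Powers repeat with period 5 on this cycle, and 46 mod 5 = 1, so σ^46(G) = σ^1(G).
Stepping 1 place around the cycle: G → D.

D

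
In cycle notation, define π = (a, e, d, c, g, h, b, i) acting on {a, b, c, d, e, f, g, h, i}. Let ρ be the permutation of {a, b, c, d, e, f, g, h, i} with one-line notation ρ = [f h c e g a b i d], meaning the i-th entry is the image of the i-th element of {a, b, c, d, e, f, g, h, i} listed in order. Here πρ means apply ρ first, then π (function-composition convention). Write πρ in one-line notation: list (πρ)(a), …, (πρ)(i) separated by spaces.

f b g d h e i a c

(πρ)(x) = π(ρ(x)). Computing each image: π(ρ(a)) = π(f) = f, π(ρ(b)) = π(h) = b, π(ρ(c)) = π(c) = g, π(ρ(d)) = π(e) = d, π(ρ(e)) = π(g) = h, π(ρ(f)) = π(a) = e, π(ρ(g)) = π(b) = i, π(ρ(h)) = π(i) = a, π(ρ(i)) = π(d) = c.
Hence πρ = [f b g d h e i a c].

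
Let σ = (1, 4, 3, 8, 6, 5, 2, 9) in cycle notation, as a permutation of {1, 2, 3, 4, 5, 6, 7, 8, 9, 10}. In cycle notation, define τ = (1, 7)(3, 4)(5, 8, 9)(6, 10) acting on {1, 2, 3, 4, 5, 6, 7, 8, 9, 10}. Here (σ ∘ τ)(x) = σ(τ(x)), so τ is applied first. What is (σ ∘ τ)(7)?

4

(σ ∘ τ)(7) = σ(τ(7)). τ(7) = 1, then σ(1) = 4. So (σ ∘ τ)(7) = 4.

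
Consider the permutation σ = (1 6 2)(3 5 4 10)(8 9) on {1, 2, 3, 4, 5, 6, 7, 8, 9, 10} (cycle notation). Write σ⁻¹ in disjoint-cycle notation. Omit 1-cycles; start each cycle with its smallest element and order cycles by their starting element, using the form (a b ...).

The inverse reverses each cycle.
Reversing each cycle of σ and rotating so the smallest element leads gives (1 2 6)(3 10 4 5)(8 9).

(1 2 6)(3 10 4 5)(8 9)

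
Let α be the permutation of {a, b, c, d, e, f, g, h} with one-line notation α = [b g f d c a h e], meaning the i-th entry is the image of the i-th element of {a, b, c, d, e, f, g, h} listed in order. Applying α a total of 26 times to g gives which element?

Tracing g → h → … returns to g after 7 steps, so g lies in a 7-cycle (a, b, g, h, e, c, f).
On a 7-cycle, α^7 is the identity, so α^26 = α^5 there (26 ≡ 5 mod 7).
Advancing 5 steps from g: g → h → e → c → f → a.

a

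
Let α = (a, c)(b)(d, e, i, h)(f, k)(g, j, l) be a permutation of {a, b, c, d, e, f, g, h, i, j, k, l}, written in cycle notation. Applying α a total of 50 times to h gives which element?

e

h lies in the 4-cycle (d, e, i, h).
Since the cycle has length 4, α^50 acts on it the same as α^2 (50 mod 4 = 2).
Stepping 2 places around the cycle: h → d → e.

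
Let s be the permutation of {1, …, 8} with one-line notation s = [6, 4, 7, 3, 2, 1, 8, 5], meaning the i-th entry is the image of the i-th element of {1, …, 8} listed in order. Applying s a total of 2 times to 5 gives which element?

4

Tracing 5 → 2 → … returns to 5 after 6 steps, so 5 lies in a 6-cycle (2, 4, 3, 7, 8, 5).
Advancing 2 steps from 5: 5 → 2 → 4.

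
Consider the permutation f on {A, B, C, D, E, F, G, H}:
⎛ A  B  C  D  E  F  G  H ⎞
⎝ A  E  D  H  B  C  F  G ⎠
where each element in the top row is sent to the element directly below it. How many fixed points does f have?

1

The fixed points (elements with f(x) = x) are {A}, so there is 1.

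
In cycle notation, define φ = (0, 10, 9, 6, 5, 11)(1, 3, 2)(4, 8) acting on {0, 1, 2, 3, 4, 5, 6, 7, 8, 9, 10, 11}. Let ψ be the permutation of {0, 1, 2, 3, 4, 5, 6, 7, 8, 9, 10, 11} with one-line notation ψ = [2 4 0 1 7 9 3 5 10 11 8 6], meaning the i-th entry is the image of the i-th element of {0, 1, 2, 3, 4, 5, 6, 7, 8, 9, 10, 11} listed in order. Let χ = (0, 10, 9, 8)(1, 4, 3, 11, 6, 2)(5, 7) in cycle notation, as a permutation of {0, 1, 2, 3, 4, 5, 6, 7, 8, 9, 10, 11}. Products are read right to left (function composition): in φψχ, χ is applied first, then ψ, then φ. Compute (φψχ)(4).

(φψχ)(4) = φ(ψ(χ(4))). χ(4) = 3, then ψ(3) = 1, then φ(1) = 3, so the result is 3.

3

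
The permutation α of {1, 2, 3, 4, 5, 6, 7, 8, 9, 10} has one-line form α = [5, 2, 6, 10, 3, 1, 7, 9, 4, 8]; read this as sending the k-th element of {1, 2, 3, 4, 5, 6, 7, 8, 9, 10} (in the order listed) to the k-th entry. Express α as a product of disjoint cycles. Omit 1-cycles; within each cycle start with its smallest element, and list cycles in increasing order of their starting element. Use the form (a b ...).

(1 5 3 6)(4 10 8 9)

Start at 1 and follow images: 1 → 5 → 3 → 6 → 1, giving the cycle (1 5 3 6).
Continuing from each remaining unvisited element yields (1 5 3 6)(4 10 8 9).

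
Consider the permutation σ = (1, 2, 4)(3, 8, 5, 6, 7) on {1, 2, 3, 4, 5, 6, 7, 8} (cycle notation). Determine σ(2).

4

In the cycle (1, 2, 4), 2 is followed by 4, so σ(2) = 4.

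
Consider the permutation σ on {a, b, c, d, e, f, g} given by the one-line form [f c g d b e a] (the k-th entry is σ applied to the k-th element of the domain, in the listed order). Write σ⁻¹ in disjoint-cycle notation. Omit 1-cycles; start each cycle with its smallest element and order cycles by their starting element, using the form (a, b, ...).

(a, g, c, b, e, f)

First write σ in disjoint cycles: (a, f, e, b, c, g).
Reversing each cycle (and rotating so the smallest element leads) gives σ⁻¹ = (a, g, c, b, e, f).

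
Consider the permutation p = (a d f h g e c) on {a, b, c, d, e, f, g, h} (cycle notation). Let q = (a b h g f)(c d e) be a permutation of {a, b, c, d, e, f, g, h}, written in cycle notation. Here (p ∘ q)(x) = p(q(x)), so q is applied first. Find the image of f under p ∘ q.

(p ∘ q)(f) = p(q(f)). q(f) = a, then p(a) = d. So (p ∘ q)(f) = d.

d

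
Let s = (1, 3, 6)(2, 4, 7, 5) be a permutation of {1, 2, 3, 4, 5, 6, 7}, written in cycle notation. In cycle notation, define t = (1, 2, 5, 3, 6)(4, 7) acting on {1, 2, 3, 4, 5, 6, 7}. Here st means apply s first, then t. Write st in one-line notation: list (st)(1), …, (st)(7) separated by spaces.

(st)(x) = t(s(x)). Computing each image: t(s(1)) = t(3) = 6, t(s(2)) = t(4) = 7, t(s(3)) = t(6) = 1, t(s(4)) = t(7) = 4, t(s(5)) = t(2) = 5, t(s(6)) = t(1) = 2, t(s(7)) = t(5) = 3.
Hence st = [6 7 1 4 5 2 3].

6 7 1 4 5 2 3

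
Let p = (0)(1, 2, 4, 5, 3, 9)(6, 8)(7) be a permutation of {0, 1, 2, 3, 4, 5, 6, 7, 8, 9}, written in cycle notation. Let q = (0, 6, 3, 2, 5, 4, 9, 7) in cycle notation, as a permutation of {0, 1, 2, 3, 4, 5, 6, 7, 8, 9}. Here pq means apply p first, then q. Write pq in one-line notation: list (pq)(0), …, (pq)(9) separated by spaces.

6 5 9 7 4 2 8 0 3 1

Chase each element through p then q: 0 → 0 → 6; 1 → 2 → 5; 2 → 4 → 9; 3 → 9 → 7; 4 → 5 → 4; 5 → 3 → 2; 6 → 8 → 8; 7 → 7 → 0; 8 → 6 → 3; 9 → 1 → 1.
Collecting the images, pq = [6 5 9 7 4 2 8 0 3 1].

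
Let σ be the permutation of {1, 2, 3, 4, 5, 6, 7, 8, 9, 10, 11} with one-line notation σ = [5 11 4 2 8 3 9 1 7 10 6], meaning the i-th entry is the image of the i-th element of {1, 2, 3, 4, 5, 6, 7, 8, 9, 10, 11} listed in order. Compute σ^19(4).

Tracing 4 → 2 → … returns to 4 after 5 steps, so 4 lies in a 5-cycle (2 11 6 3 4).
Since the cycle has length 5, σ^19 acts on it the same as σ^4 (19 mod 5 = 4).
Advancing 4 steps from 4: 4 → 2 → 11 → 6 → 3.

3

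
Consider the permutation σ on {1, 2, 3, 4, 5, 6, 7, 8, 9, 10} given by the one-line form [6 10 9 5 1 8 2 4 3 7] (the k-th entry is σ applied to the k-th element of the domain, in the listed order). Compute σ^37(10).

Tracing 10 → 7 → … returns to 10 after 3 steps, so 10 lies in a 3-cycle (2 10 7).
Since the cycle has length 3, σ^37 acts on it the same as σ^1 (37 mod 3 = 1).
Advancing 1 step from 10: 10 → 7.

7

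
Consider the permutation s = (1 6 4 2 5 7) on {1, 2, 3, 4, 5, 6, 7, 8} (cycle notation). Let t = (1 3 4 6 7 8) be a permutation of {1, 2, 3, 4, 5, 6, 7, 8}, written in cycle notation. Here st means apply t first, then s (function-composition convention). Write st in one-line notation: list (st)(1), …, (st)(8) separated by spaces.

3 5 2 4 7 1 8 6

For each element, apply t then s: 1 → 3 → 3; 2 → 2 → 5; 3 → 4 → 2; 4 → 6 → 4; 5 → 5 → 7; 6 → 7 → 1; 7 → 8 → 8; 8 → 1 → 6.
Collecting the images, st = [3 5 2 4 7 1 8 6].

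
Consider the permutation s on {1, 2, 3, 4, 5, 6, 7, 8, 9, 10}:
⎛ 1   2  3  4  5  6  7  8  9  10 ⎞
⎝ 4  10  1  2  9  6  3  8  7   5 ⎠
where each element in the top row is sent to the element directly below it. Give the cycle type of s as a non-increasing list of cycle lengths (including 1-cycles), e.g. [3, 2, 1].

[8, 1, 1]

The disjoint cycles are (1 4 2 10 5 9 7 3)(6)(8), with lengths 8, 1, 1 in non-increasing order.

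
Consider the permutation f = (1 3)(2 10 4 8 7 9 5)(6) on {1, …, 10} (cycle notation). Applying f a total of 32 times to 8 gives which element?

2

8 lies in the 7-cycle (2 10 4 8 7 9 5).
Powers repeat with period 7 on this cycle, and 32 mod 7 = 4, so f^32(8) = f^4(8).
Stepping 4 places around the cycle: 8 → 7 → 9 → 5 → 2.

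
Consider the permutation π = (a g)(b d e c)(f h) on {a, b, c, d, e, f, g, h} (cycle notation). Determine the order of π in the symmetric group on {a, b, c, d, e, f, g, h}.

The disjoint cycles have lengths 4, 2, 2.
The order is lcm(4, 2, 2) = 4.

4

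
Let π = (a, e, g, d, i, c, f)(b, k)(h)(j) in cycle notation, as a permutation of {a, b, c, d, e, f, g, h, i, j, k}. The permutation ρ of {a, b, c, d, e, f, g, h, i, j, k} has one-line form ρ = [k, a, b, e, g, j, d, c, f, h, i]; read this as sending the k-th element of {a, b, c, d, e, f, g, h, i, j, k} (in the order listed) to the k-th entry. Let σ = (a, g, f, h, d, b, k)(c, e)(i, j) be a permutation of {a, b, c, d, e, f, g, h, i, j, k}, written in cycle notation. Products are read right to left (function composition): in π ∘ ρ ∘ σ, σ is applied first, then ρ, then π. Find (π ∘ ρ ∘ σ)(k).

b

Apply the permutations in order: σ(k) = a, then ρ(a) = k, then π(k) = b. So (π ∘ ρ ∘ σ)(k) = b.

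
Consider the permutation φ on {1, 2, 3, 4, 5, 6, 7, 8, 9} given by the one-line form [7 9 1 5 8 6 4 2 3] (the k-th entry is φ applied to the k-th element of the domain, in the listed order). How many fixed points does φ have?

The fixed points (elements with φ(x) = x) are {6}, so there is 1.

1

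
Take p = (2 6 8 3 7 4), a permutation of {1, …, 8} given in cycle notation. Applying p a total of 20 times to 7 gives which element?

7 lies in the 6-cycle (2 6 8 3 7 4).
On a 6-cycle, p^6 is the identity, so p^20 = p^2 there (20 ≡ 2 mod 6).
Stepping 2 places around the cycle: 7 → 4 → 2.

2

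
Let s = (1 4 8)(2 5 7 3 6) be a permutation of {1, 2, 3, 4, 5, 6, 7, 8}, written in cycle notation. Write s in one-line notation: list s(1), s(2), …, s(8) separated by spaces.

Image by image: 1↦4, 2↦5, 3↦6, 4↦8, 5↦7, 6↦2, 7↦3, 8↦1.
Listing these in domain order gives 4 5 6 8 7 2 3 1.

4 5 6 8 7 2 3 1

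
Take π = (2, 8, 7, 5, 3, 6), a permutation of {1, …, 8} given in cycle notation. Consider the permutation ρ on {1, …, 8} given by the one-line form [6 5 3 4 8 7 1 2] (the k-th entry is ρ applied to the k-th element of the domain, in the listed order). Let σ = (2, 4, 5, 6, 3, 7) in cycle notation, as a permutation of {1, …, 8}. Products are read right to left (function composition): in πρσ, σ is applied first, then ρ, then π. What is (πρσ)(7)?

Apply the permutations in order: σ(7) = 2, then ρ(2) = 5, then π(5) = 3. So (πρσ)(7) = 3.

3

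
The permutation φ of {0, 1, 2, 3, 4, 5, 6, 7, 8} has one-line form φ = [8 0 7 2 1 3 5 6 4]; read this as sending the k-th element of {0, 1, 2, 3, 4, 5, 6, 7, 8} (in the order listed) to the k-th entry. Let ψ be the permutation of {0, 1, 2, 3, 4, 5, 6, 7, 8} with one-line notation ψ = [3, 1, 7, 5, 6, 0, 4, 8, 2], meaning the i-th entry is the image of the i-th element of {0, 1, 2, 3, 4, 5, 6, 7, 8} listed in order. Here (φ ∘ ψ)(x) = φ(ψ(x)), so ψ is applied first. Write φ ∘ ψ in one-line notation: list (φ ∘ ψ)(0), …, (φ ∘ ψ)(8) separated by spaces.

2 0 6 3 5 8 1 4 7

For each element, apply ψ then φ: 0 → 3 → 2; 1 → 1 → 0; 2 → 7 → 6; 3 → 5 → 3; 4 → 6 → 5; 5 → 0 → 8; 6 → 4 → 1; 7 → 8 → 4; 8 → 2 → 7.
So φ ∘ ψ in one-line form is 2 0 6 3 5 8 1 4 7.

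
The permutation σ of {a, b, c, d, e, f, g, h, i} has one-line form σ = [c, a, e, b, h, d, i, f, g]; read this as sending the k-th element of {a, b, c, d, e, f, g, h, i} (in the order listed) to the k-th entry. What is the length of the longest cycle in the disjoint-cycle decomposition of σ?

Decomposing into disjoint cycles gives (a c e h f d b)(g i); the longest has length 7.

7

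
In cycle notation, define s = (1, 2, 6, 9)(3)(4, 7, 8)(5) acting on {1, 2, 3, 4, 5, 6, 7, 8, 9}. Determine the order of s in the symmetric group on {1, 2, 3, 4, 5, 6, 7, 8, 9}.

The cycle type of s is (4, 3, 1, 1).
Since disjoint cycles commute, ord(s) = lcm(4, 3) = 12.

12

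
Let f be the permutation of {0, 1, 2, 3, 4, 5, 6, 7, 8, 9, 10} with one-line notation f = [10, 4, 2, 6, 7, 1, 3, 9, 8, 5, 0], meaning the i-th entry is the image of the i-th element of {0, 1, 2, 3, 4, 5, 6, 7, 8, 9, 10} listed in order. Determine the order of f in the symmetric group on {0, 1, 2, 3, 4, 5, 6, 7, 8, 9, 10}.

Writing f as disjoint cycles, the cycle lengths are 5, 2, 2, 1, 1.
The order is lcm(5, 2, 2) = 10.

10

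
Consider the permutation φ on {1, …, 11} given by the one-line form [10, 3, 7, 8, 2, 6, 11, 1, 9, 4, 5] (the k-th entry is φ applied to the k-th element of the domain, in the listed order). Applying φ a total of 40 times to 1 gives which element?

Tracing 1 → 10 → … returns to 1 after 4 steps, so 1 lies in a 4-cycle (1, 10, 4, 8).
On a 4-cycle, φ^4 is the identity, so φ^40 = φ^0 there (40 ≡ 0 mod 4).
So φ^40(1) = 1.

1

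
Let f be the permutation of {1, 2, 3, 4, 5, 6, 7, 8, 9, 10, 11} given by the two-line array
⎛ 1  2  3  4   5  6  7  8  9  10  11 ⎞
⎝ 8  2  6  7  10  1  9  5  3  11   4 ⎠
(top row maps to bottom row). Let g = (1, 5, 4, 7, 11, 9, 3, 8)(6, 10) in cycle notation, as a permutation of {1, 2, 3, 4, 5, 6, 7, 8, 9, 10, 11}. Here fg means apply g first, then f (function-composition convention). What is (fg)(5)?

7

g(5) = 4, then f(4) = 7; composing gives (fg)(5) = 7.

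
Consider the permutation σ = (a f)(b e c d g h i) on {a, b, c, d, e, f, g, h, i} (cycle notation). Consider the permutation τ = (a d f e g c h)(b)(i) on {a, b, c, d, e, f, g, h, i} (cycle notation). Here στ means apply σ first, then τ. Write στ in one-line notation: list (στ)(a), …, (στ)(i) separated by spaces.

(στ)(x) = τ(σ(x)). Computing each image: τ(σ(a)) = τ(f) = e, τ(σ(b)) = τ(e) = g, τ(σ(c)) = τ(d) = f, τ(σ(d)) = τ(g) = c, τ(σ(e)) = τ(c) = h, τ(σ(f)) = τ(a) = d, τ(σ(g)) = τ(h) = a, τ(σ(h)) = τ(i) = i, τ(σ(i)) = τ(b) = b.
Hence στ = [e g f c h d a i b].

e g f c h d a i b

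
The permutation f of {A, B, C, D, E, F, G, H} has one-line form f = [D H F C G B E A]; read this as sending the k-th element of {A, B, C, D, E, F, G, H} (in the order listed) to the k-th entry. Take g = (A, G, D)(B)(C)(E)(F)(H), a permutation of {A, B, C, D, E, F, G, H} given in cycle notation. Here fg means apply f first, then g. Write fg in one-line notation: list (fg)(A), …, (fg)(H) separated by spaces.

(fg)(x) = g(f(x)). Computing each image: g(f(A)) = g(D) = A, g(f(B)) = g(H) = H, g(f(C)) = g(F) = F, g(f(D)) = g(C) = C, g(f(E)) = g(G) = D, g(f(F)) = g(B) = B, g(f(G)) = g(E) = E, g(f(H)) = g(A) = G.
Hence fg = [A H F C D B E G].

A H F C D B E G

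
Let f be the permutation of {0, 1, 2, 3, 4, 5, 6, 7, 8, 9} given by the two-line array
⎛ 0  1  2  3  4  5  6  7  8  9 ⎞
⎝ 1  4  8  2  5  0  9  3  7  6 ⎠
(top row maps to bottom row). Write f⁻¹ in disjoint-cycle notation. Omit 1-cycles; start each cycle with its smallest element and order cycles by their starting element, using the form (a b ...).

(0 5 4 1)(2 3 7 8)(6 9)

First write f in disjoint cycles: (0 1 4 5)(2 8 7 3)(6 9).
The inverse reverses every cycle; in canonical form, f⁻¹ = (0 5 4 1)(2 3 7 8)(6 9).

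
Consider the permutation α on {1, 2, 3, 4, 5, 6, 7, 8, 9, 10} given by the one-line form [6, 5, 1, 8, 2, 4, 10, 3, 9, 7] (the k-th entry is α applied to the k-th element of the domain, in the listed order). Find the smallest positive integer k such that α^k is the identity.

10

Decomposing into disjoint cycles gives cycle lengths 5, 2, 2, 1.
The order of α is the least common multiple of its cycle lengths: lcm(5, 2, 2) = 10.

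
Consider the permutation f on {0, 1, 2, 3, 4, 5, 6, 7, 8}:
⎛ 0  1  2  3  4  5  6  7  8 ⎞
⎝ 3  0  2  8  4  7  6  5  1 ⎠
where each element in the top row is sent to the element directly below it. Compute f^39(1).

Tracing 1 → 0 → … returns to 1 after 4 steps, so 1 lies in a 4-cycle (0 3 8 1).
Powers repeat with period 4 on this cycle, and 39 mod 4 = 3, so f^39(1) = f^3(1).
Stepping 3 places around the cycle: 1 → 0 → 3 → 8.

8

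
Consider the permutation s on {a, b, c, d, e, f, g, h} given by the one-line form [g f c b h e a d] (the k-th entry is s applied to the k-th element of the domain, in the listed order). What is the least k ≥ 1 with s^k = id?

Decomposing into disjoint cycles gives cycle lengths 5, 2, 1.
The order of s is the least common multiple of its cycle lengths: lcm(5, 2) = 10.

10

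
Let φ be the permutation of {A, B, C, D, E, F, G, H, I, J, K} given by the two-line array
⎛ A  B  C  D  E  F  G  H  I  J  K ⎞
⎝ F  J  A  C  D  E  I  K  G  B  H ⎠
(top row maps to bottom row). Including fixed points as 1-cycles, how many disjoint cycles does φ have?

4

The cycle decomposition is (A F E D C)(B J)(G I)(H K), which has 4 cycles (counting 1-cycles).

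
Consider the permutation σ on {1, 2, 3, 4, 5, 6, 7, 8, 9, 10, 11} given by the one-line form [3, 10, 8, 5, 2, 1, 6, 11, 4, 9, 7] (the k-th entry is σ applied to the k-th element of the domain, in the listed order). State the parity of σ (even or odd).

odd

In disjoint-cycle form the cycle lengths are 6, 5.
A cycle of length ℓ contributes ℓ−1 transpositions, so σ is a product of 5 + 4 = 9 transpositions — odd.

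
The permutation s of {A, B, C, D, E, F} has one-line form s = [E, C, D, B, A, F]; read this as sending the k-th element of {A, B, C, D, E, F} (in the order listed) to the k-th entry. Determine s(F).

F

F is element number 6 of the domain, and entry number 6 of the one-line form is F, so s(F) = F.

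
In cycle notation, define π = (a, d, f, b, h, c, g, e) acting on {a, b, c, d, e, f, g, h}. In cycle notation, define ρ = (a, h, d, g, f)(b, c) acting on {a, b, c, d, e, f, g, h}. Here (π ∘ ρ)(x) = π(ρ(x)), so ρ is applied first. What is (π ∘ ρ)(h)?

f

ρ(h) = d, then π(d) = f; composing gives (π ∘ ρ)(h) = f.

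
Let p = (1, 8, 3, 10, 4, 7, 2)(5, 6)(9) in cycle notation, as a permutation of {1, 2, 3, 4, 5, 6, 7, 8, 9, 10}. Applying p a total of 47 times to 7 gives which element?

7 lies in the 7-cycle (1, 8, 3, 10, 4, 7, 2).
Since the cycle has length 7, p^47 acts on it the same as p^5 (47 mod 7 = 5).
Stepping 5 places around the cycle: 7 → 2 → 1 → 8 → 3 → 10.

10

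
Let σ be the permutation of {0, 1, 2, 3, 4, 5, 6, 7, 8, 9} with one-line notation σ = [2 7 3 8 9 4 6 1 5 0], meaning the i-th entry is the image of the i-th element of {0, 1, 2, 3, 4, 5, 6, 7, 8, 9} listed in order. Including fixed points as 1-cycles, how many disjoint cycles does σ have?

3

The cycle decomposition is (0 2 3 8 5 4 9)(1 7)(6), which has 3 cycles (counting 1-cycles).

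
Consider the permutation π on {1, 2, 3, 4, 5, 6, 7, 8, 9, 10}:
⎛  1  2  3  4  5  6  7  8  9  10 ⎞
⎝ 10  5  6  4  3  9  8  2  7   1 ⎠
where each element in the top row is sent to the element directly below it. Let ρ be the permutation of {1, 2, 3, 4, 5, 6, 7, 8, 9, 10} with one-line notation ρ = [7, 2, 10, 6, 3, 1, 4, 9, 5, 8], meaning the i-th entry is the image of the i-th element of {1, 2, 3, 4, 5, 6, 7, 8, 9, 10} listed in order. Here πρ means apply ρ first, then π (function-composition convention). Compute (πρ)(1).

8

(πρ)(1) = π(ρ(1)). ρ(1) = 7, then π(7) = 8. So (πρ)(1) = 8.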